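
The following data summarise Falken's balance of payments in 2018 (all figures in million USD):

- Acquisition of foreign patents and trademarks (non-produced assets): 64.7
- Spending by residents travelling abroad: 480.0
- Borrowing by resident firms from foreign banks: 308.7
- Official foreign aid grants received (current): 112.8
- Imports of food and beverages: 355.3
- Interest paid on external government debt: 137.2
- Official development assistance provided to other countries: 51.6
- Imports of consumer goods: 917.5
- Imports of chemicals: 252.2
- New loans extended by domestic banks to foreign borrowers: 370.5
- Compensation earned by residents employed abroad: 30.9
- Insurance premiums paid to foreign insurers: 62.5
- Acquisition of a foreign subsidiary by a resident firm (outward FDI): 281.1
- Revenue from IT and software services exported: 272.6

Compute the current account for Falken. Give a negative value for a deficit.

Goods: -917.5 - 252.2 - 355.3 = -1525.0
Services: -480.0 + 272.6 - 62.5 = -269.9
Primary income: -137.2 + 30.9 = -106.3
Secondary income: 112.8 - 51.6 = 61.2
Current account = (-1525.0) + (-269.9) + (-106.3) + 61.2 = -1840.0
(Excluded from the current account — capital account: acquisition of foreign patents and trademarks (non-produced assets) 64.7; financial account: borrowing by resident firms from foreign banks 308.7, new loans extended by domestic banks to foreign borrowers 370.5, acquisition of a foreign subsidiary by a resident firm (outward FDI) 281.1.)

-1840.0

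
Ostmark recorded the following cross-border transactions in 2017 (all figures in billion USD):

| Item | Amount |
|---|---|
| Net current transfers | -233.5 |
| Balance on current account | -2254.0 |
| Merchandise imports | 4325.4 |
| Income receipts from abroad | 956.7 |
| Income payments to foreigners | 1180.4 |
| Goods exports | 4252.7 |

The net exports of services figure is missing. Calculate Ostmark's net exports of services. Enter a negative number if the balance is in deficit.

-1724.1

Current account = goods balance + services balance + net primary income + net secondary income
Sum of the known components = -529.9
Net exports of services = CA - (known components) = -2254.0 - (-529.9) = -1724.1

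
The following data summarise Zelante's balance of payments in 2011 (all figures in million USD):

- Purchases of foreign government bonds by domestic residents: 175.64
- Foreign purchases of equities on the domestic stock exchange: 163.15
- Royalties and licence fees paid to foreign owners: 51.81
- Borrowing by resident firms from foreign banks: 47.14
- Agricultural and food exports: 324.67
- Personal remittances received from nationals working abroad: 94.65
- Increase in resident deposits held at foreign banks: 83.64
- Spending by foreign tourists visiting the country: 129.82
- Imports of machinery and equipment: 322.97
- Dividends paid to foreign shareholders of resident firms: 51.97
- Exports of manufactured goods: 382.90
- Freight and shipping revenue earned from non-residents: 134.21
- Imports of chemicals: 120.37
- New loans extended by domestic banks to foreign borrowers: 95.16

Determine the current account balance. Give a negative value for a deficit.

519.13

Goods: -120.37 + 382.90 + 324.67 - 322.97 = 264.23
Services: -51.81 + 129.82 + 134.21 = 212.22
Primary income: -51.97
Secondary income: 94.65
Current account = 264.23 + 212.22 + (-51.97) + 94.65 = 519.13
(Excluded from the current account — financial account: purchases of foreign government bonds by domestic residents 175.64, foreign purchases of equities on the domestic stock exchange 163.15, borrowing by resident firms from foreign banks 47.14, increase in resident deposits held at foreign banks 83.64, new loans extended by domestic banks to foreign borrowers 95.16.)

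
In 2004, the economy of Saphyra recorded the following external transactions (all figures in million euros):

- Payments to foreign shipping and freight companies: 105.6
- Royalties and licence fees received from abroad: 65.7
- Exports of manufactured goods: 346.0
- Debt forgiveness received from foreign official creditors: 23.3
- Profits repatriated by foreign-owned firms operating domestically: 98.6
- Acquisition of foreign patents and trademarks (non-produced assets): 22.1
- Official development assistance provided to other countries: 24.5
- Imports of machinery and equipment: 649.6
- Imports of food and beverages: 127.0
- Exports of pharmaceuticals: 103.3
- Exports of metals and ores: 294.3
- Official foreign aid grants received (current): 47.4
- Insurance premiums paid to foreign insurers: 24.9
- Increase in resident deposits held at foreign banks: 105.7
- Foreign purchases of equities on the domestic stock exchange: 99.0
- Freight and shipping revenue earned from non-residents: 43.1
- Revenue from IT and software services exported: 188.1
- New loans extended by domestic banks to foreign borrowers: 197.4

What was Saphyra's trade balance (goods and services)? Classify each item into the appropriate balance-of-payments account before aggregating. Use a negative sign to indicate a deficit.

Goods: 294.3 - 127.0 + 346.0 - 649.6 + 103.3 = -33.0
Services: -105.6 + 43.1 + 65.7 - 24.9 + 188.1 = 166.4
Trade balance = -33.0 + 166.4 = 133.4
(Excluded from the trade balance — capital account: debt forgiveness received from foreign official creditors 23.3, acquisition of foreign patents and trademarks (non-produced assets) 22.1; primary income: profits repatriated by foreign-owned firms operating domestically 98.6; secondary income: official development assistance provided to other countries 24.5, official foreign aid grants received (current) 47.4; financial account: increase in resident deposits held at foreign banks 105.7, foreign purchases of equities on the domestic stock exchange 99.0, new loans extended by domestic banks to foreign borrowers 197.4.)

133.4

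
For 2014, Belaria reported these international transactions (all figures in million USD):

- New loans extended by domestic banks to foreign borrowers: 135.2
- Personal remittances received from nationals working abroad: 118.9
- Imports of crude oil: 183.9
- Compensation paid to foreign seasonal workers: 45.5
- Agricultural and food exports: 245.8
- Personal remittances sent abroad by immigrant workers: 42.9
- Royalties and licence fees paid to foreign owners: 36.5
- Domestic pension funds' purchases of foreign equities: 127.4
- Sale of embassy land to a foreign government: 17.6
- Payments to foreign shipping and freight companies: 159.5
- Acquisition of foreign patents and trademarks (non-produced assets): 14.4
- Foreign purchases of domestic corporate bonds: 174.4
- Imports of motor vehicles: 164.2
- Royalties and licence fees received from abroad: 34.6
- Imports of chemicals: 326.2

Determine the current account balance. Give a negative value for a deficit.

-559.4

Goods: 245.8 - 183.9 - 326.2 - 164.2 = -428.5
Services: 34.6 - 159.5 - 36.5 = -161.4
Primary income: -45.5
Secondary income: 118.9 - 42.9 = 76.0
Current account = (-428.5) + (-161.4) + (-45.5) + 76.0 = -559.4
(Excluded from the current account — financial account: new loans extended by domestic banks to foreign borrowers 135.2, domestic pension funds' purchases of foreign equities 127.4, foreign purchases of domestic corporate bonds 174.4; capital account: sale of embassy land to a foreign government 17.6, acquisition of foreign patents and trademarks (non-produced assets) 14.4.)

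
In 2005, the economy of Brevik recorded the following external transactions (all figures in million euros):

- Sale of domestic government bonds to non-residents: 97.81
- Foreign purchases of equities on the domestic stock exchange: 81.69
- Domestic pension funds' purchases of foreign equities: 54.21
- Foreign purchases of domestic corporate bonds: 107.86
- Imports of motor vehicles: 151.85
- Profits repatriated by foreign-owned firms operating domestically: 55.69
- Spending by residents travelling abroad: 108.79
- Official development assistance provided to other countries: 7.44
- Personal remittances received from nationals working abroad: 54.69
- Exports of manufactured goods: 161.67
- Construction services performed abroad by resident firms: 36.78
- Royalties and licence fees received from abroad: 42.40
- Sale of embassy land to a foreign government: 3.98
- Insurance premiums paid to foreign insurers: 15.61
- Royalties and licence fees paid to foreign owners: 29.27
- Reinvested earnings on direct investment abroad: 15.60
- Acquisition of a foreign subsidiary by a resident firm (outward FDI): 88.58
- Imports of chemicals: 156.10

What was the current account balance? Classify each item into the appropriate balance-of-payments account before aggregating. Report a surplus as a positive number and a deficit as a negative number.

Goods: -151.85 + 161.67 - 156.10 = -146.28
Services: -29.27 + 42.40 - 15.61 + 36.78 - 108.79 = -74.49
Primary income: 15.60 - 55.69 = -40.09
Secondary income: -7.44 + 54.69 = 47.25
Current account = (-146.28) + (-74.49) + (-40.09) + 47.25 = -213.61
(Excluded from the current account — financial account: sale of domestic government bonds to non-residents 97.81, foreign purchases of equities on the domestic stock exchange 81.69, domestic pension funds' purchases of foreign equities 54.21, foreign purchases of domestic corporate bonds 107.86, acquisition of a foreign subsidiary by a resident firm (outward FDI) 88.58; capital account: sale of embassy land to a foreign government 3.98.)

-213.61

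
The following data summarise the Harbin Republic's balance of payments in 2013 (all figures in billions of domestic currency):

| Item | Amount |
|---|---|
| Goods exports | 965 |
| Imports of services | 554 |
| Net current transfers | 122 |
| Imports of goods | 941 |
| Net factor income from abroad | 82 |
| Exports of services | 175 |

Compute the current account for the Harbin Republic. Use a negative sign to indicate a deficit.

Goods balance = 965 - 941 = 24
Services balance = 175 - 554 = -379
Trade balance (goods + services) = 24 + (-379) = -355
Net primary income = 82
Net secondary income = 122
Current account = -355 + 82 + 122 = -151

-151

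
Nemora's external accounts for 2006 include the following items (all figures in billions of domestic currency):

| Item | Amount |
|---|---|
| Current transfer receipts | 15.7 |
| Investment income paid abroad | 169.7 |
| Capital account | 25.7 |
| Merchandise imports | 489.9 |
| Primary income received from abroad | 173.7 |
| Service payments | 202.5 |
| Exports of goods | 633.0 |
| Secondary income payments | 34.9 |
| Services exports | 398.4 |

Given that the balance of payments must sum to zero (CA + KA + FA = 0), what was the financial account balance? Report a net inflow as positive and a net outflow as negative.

Goods balance = 633.0 - 489.9 = 143.1
Services balance = 398.4 - 202.5 = 195.9
Trade balance (goods + services) = 143.1 + 195.9 = 339.0
Net primary income = 173.7 - 169.7 = 4.0
Net secondary income = 15.7 - 34.9 = -19.2
Current account = 339.0 + 4.0 + (-19.2) = 323.8
Financial account = -(323.8 + 25.7) = -349.5

-349.5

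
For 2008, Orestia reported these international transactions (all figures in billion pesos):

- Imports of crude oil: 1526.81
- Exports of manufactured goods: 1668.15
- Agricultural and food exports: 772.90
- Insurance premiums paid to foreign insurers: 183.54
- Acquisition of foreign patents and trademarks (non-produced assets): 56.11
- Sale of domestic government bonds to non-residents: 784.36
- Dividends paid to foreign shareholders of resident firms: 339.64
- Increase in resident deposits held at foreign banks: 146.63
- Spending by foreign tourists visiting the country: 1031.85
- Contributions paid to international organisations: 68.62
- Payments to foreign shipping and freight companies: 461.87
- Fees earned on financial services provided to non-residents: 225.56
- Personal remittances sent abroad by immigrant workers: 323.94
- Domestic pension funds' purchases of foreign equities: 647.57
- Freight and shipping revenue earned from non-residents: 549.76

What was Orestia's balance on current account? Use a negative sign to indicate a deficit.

Goods: 1668.15 - 1526.81 + 772.90 = 914.24
Services: 225.56 - 183.54 + 1031.85 + 549.76 - 461.87 = 1161.76
Primary income: -339.64
Secondary income: -323.94 - 68.62 = -392.56
Current account = 914.24 + 1161.76 + (-339.64) + (-392.56) = 1343.80
(Excluded from the current account — capital account: acquisition of foreign patents and trademarks (non-produced assets) 56.11; financial account: sale of domestic government bonds to non-residents 784.36, increase in resident deposits held at foreign banks 146.63, domestic pension funds' purchases of foreign equities 647.57.)

1343.80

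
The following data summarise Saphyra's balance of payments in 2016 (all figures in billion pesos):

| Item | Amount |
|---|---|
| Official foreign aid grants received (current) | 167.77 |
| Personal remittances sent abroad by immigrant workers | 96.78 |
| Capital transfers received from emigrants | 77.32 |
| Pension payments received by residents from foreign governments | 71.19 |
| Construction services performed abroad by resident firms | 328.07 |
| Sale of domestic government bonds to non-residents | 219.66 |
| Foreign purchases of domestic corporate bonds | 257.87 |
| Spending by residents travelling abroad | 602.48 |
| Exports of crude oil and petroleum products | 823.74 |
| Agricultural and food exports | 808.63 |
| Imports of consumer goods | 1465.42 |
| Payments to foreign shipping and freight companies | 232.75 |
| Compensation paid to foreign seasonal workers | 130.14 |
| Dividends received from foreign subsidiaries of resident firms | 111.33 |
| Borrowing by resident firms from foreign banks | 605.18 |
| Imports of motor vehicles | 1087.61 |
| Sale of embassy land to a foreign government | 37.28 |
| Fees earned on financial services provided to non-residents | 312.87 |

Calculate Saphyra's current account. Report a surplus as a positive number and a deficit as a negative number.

-991.58

Goods: -1087.61 - 1465.42 + 808.63 + 823.74 = -920.66
Services: -232.75 + 312.87 + 328.07 - 602.48 = -194.29
Primary income: -130.14 + 111.33 = -18.81
Secondary income: -96.78 + 71.19 + 167.77 = 142.18
Current account = (-920.66) + (-194.29) + (-18.81) + 142.18 = -991.58
(Excluded from the current account — capital account: capital transfers received from emigrants 77.32, sale of embassy land to a foreign government 37.28; financial account: sale of domestic government bonds to non-residents 219.66, foreign purchases of domestic corporate bonds 257.87, borrowing by resident firms from foreign banks 605.18.)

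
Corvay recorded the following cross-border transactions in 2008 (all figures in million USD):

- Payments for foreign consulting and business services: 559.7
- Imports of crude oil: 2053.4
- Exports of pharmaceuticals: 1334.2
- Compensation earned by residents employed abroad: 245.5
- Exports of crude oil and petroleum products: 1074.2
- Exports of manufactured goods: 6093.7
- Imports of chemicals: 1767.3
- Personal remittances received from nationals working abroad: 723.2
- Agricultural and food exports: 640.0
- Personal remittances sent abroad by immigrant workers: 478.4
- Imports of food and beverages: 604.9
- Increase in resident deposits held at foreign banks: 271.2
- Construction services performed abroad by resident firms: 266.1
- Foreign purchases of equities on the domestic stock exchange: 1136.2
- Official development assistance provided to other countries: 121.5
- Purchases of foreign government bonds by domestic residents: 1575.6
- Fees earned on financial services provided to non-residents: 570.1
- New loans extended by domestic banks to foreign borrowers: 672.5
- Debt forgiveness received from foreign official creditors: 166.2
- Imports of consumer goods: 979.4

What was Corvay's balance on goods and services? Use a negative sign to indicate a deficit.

Goods: 6093.7 + 640.0 + 1334.2 - 604.9 - 1767.3 + 1074.2 - 2053.4 - 979.4 = 3737.1
Services: -559.7 + 570.1 + 266.1 = 276.5
Trade balance = 3737.1 + 276.5 = 4013.6
(Excluded from the trade balance — primary income: compensation earned by residents employed abroad 245.5; secondary income: personal remittances received from nationals working abroad 723.2, personal remittances sent abroad by immigrant workers 478.4, official development assistance provided to other countries 121.5; financial account: increase in resident deposits held at foreign banks 271.2, foreign purchases of equities on the domestic stock exchange 1136.2, purchases of foreign government bonds by domestic residents 1575.6, new loans extended by domestic banks to foreign borrowers 672.5; capital account: debt forgiveness received from foreign official creditors 166.2.)

4013.6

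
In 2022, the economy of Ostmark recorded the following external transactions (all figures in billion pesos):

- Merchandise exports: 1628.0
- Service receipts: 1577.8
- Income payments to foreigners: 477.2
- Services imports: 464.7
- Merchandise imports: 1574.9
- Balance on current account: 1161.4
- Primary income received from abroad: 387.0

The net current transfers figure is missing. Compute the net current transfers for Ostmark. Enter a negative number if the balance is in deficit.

Current account = goods balance + services balance + net primary income + net secondary income
Sum of the known components = 1076.0
Net current transfers = CA - (known components) = 1161.4 - 1076.0 = 85.4

85.4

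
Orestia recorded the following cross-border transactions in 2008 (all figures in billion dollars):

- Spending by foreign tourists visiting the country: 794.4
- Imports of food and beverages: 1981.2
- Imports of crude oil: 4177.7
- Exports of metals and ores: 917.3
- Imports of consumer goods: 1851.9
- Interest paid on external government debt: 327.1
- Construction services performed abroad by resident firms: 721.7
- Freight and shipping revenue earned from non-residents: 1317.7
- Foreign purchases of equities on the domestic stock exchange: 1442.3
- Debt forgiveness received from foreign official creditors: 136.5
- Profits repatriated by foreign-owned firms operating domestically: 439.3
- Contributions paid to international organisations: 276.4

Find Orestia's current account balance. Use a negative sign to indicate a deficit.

Goods: -1981.2 - 4177.7 + 917.3 - 1851.9 = -7093.5
Services: 1317.7 + 794.4 + 721.7 = 2833.8
Primary income: -439.3 - 327.1 = -766.4
Secondary income: -276.4
Current account = (-7093.5) + 2833.8 + (-766.4) + (-276.4) = -5302.5
(Excluded from the current account — financial account: foreign purchases of equities on the domestic stock exchange 1442.3; capital account: debt forgiveness received from foreign official creditors 136.5.)

-5302.5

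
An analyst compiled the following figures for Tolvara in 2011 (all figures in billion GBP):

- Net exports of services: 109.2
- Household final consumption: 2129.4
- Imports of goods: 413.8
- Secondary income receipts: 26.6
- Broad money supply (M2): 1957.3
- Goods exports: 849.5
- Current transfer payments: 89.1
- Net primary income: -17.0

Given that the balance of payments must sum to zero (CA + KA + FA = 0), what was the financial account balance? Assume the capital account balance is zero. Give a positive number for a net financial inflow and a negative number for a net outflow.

Goods balance = 849.5 - 413.8 = 435.7
Services balance = 109.2
Trade balance (goods + services) = 435.7 + 109.2 = 544.9
Net primary income = -17.0
Net secondary income = 26.6 - 89.1 = -62.5
Current account = 544.9 + (-17.0) + (-62.5) = 465.4
Financial account = -(465.4) = -465.4

-465.4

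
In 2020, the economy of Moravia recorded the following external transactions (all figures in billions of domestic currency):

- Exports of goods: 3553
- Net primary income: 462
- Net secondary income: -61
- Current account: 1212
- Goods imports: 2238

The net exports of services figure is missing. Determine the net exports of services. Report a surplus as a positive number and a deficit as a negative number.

-504

Current account = goods balance + services balance + net primary income + net secondary income
Sum of the known components = 1716
Net exports of services = CA - (known components) = 1212 - 1716 = -504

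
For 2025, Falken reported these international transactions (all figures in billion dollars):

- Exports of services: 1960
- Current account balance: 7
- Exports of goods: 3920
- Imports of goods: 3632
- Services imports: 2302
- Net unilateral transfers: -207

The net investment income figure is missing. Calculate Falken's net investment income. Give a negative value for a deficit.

268

Current account = goods balance + services balance + net primary income + net secondary income
Sum of the known components = -261
Net investment income = CA - (known components) = 7 - (-261) = 268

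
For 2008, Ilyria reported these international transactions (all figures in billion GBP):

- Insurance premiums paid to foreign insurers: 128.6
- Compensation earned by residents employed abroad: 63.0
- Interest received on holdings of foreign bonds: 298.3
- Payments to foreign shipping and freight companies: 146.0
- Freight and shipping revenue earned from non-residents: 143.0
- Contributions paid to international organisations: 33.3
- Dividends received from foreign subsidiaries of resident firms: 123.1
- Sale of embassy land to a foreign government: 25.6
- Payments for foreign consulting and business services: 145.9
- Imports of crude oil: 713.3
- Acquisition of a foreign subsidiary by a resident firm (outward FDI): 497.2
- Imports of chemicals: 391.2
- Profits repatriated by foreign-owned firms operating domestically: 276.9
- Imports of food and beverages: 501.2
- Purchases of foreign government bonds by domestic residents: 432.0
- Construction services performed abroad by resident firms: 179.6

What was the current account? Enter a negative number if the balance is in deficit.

-1529.4

Goods: -391.2 - 713.3 - 501.2 = -1605.7
Services: -128.6 - 146.0 + 143.0 + 179.6 - 145.9 = -97.9
Primary income: 123.1 + 298.3 - 276.9 + 63.0 = 207.5
Secondary income: -33.3
Current account = (-1605.7) + (-97.9) + 207.5 + (-33.3) = -1529.4
(Excluded from the current account — capital account: sale of embassy land to a foreign government 25.6; financial account: acquisition of a foreign subsidiary by a resident firm (outward FDI) 497.2, purchases of foreign government bonds by domestic residents 432.0.)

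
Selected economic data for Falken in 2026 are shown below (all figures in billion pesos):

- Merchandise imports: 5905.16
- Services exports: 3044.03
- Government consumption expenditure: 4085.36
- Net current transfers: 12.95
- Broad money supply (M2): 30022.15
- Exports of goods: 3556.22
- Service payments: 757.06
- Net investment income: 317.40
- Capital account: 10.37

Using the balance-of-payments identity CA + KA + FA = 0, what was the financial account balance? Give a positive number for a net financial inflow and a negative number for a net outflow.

Goods balance = 3556.22 - 5905.16 = -2348.94
Services balance = 3044.03 - 757.06 = 2286.97
Trade balance (goods + services) = -2348.94 + 2286.97 = -61.97
Net primary income = 317.40
Net secondary income = 12.95
Current account = -61.97 + 317.40 + 12.95 = 268.38
Financial account = -(268.38 + 10.37) = -278.75

-278.75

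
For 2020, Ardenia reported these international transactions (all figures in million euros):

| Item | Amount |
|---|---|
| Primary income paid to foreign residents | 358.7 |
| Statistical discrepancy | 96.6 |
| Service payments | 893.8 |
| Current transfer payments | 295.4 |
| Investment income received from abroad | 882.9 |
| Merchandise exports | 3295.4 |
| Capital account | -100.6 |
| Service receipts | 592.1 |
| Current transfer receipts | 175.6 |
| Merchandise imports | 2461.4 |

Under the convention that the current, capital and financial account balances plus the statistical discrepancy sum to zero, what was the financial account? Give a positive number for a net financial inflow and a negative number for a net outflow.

-932.7

Goods balance = 3295.4 - 2461.4 = 834.0
Services balance = 592.1 - 893.8 = -301.7
Trade balance (goods + services) = 834.0 + (-301.7) = 532.3
Net primary income = 882.9 - 358.7 = 524.2
Net secondary income = 175.6 - 295.4 = -119.8
Current account = 532.3 + 524.2 + (-119.8) = 936.7
Financial account = -(936.7 + (-100.6) + 96.6) = -932.7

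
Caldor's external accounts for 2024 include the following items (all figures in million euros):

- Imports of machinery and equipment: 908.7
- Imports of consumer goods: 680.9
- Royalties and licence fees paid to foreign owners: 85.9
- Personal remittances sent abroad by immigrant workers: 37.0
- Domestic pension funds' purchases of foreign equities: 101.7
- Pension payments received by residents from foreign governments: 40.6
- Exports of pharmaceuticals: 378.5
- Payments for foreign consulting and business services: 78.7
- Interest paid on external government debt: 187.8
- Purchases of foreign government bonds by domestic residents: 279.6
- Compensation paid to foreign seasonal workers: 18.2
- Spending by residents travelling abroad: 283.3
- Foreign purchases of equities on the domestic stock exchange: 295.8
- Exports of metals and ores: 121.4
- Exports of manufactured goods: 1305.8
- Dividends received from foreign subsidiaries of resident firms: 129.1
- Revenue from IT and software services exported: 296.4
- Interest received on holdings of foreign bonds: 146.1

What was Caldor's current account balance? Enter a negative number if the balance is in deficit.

137.4

Goods: -680.9 - 908.7 + 378.5 + 1305.8 + 121.4 = 216.1
Services: -283.3 - 85.9 + 296.4 - 78.7 = -151.5
Primary income: -18.2 + 146.1 - 187.8 + 129.1 = 69.2
Secondary income: 40.6 - 37.0 = 3.6
Current account = 216.1 + (-151.5) + 69.2 + 3.6 = 137.4
(Excluded from the current account — financial account: domestic pension funds' purchases of foreign equities 101.7, purchases of foreign government bonds by domestic residents 279.6, foreign purchases of equities on the domestic stock exchange 295.8.)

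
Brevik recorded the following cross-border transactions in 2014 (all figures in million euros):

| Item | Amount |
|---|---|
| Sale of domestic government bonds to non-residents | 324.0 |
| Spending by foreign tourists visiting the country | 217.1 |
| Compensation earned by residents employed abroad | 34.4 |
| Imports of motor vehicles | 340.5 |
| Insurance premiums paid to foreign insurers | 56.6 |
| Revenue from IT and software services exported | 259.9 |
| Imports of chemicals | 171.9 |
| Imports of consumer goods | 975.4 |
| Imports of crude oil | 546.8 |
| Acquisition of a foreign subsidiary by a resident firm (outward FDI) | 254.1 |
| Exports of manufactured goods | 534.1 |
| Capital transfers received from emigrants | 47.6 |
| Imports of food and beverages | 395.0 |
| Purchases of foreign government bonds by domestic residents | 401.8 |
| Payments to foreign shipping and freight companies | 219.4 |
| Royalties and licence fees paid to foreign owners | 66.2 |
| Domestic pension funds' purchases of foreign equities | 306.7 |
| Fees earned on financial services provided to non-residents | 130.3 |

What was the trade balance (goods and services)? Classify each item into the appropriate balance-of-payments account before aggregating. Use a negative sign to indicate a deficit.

Goods: -340.5 + 534.1 - 395.0 - 975.4 - 171.9 - 546.8 = -1895.5
Services: 259.9 + 130.3 + 217.1 - 56.6 - 219.4 - 66.2 = 265.1
Trade balance = -1895.5 + 265.1 = -1630.4
(Excluded from the trade balance — financial account: sale of domestic government bonds to non-residents 324.0, acquisition of a foreign subsidiary by a resident firm (outward FDI) 254.1, purchases of foreign government bonds by domestic residents 401.8, domestic pension funds' purchases of foreign equities 306.7; primary income: compensation earned by residents employed abroad 34.4; capital account: capital transfers received from emigrants 47.6.)

-1630.4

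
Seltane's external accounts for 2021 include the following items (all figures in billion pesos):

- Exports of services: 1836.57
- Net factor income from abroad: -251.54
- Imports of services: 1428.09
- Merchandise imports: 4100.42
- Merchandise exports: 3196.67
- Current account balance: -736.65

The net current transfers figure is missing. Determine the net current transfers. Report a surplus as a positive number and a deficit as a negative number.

10.16

Current account = goods balance + services balance + net primary income + net secondary income
Sum of the known components = -746.81
Net current transfers = CA - (known components) = -736.65 - (-746.81) = 10.16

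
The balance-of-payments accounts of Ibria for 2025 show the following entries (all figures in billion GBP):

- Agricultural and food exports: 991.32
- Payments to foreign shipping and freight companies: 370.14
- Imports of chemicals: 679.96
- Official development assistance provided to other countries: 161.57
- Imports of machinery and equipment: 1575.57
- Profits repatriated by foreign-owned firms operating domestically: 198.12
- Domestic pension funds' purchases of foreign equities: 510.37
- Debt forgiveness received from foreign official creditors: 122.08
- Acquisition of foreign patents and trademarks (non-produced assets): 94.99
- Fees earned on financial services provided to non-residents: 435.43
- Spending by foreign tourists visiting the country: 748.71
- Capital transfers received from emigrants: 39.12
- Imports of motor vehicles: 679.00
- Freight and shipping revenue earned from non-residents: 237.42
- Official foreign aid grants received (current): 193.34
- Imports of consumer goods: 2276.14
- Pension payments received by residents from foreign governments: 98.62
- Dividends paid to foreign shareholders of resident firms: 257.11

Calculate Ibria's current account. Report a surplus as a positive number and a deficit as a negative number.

Goods: -679.00 - 679.96 + 991.32 - 2276.14 - 1575.57 = -4219.35
Services: -370.14 + 237.42 + 435.43 + 748.71 = 1051.42
Primary income: -198.12 - 257.11 = -455.23
Secondary income: 193.34 - 161.57 + 98.62 = 130.39
Current account = (-4219.35) + 1051.42 + (-455.23) + 130.39 = -3492.77
(Excluded from the current account — financial account: domestic pension funds' purchases of foreign equities 510.37; capital account: debt forgiveness received from foreign official creditors 122.08, acquisition of foreign patents and trademarks (non-produced assets) 94.99, capital transfers received from emigrants 39.12.)

-3492.77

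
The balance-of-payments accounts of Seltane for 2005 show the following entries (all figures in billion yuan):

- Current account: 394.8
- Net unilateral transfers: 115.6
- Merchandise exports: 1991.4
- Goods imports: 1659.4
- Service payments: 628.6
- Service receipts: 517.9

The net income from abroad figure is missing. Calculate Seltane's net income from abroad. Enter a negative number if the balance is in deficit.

57.9

Current account = goods balance + services balance + net primary income + net secondary income
Sum of the known components = 336.9
Net income from abroad = CA - (known components) = 394.8 - 336.9 = 57.9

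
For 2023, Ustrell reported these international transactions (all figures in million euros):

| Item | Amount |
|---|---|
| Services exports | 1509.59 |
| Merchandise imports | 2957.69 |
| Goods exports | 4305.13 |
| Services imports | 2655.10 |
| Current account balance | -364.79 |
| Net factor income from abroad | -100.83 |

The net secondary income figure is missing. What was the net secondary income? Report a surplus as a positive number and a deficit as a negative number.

Current account = goods balance + services balance + net primary income + net secondary income
Sum of the known components = 101.10
Net secondary income = CA - (known components) = -364.79 - 101.10 = -465.89

-465.89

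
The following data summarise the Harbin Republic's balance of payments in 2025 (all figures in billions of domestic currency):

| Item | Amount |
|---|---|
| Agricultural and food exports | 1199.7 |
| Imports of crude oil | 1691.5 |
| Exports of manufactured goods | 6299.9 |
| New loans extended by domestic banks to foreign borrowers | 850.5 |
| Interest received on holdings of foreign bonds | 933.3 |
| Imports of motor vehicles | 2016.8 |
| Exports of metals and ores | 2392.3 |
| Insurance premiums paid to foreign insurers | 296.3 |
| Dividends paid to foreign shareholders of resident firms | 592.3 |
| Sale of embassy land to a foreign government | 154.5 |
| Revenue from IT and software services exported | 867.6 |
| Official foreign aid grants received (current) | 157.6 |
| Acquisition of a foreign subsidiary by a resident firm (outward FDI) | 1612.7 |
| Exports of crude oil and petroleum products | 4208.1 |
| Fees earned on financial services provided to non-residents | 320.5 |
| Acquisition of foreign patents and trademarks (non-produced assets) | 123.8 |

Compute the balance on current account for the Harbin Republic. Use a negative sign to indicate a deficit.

11782.1

Goods: 1199.7 + 4208.1 - 2016.8 + 6299.9 + 2392.3 - 1691.5 = 10391.7
Services: 320.5 - 296.3 + 867.6 = 891.8
Primary income: 933.3 - 592.3 = 341.0
Secondary income: 157.6
Current account = 10391.7 + 891.8 + 341.0 + 157.6 = 11782.1
(Excluded from the current account — financial account: new loans extended by domestic banks to foreign borrowers 850.5, acquisition of a foreign subsidiary by a resident firm (outward FDI) 1612.7; capital account: sale of embassy land to a foreign government 154.5, acquisition of foreign patents and trademarks (non-produced assets) 123.8.)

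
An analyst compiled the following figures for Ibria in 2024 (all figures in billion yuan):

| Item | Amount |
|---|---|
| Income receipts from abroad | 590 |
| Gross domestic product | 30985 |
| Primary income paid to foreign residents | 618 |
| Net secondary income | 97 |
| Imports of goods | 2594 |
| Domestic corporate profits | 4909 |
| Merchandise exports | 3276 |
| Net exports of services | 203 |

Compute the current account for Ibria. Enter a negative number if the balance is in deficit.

954

Goods balance = 3276 - 2594 = 682
Services balance = 203
Trade balance (goods + services) = 682 + 203 = 885
Net primary income = 590 - 618 = -28
Net secondary income = 97
Current account = 885 + (-28) + 97 = 954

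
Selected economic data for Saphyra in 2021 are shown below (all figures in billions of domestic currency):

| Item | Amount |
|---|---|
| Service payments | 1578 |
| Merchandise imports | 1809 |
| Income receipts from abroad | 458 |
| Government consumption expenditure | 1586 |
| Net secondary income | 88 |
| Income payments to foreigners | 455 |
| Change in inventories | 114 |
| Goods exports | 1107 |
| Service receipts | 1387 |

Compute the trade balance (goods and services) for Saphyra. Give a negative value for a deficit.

-893

Goods balance = 1107 - 1809 = -702
Services balance = 1387 - 1578 = -191
Trade balance (goods + services) = -702 + (-191) = -893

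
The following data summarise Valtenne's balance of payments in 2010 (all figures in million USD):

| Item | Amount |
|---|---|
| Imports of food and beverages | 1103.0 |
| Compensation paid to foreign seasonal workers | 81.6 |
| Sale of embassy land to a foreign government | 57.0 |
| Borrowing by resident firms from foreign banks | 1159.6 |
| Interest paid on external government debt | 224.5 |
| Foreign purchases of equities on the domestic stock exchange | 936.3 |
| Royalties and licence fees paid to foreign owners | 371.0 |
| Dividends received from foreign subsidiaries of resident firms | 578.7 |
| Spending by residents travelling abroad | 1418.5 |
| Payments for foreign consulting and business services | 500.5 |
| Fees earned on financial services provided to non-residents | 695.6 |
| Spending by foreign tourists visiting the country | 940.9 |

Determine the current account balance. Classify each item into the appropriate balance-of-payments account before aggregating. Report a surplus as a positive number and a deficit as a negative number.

-1483.9

Goods: -1103.0
Services: -1418.5 + 940.9 - 371.0 - 500.5 + 695.6 = -653.5
Primary income: 578.7 - 224.5 - 81.6 = 272.6
Current account = (-1103.0) + (-653.5) + 272.6 = -1483.9
(Excluded from the current account — capital account: sale of embassy land to a foreign government 57.0; financial account: borrowing by resident firms from foreign banks 1159.6, foreign purchases of equities on the domestic stock exchange 936.3.)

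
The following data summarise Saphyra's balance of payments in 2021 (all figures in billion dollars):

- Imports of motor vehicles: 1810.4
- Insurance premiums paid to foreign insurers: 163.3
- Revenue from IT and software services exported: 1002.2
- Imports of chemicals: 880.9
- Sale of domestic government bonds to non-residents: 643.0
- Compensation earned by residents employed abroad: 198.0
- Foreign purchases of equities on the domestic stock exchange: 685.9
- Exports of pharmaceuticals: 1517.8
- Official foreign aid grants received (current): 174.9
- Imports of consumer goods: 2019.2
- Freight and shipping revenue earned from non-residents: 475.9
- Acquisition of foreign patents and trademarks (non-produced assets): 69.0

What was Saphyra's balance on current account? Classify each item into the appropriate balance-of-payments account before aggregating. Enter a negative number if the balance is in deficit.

-1505.0

Goods: -880.9 - 2019.2 + 1517.8 - 1810.4 = -3192.7
Services: -163.3 + 1002.2 + 475.9 = 1314.8
Primary income: 198.0
Secondary income: 174.9
Current account = (-3192.7) + 1314.8 + 198.0 + 174.9 = -1505.0
(Excluded from the current account — financial account: sale of domestic government bonds to non-residents 643.0, foreign purchases of equities on the domestic stock exchange 685.9; capital account: acquisition of foreign patents and trademarks (non-produced assets) 69.0.)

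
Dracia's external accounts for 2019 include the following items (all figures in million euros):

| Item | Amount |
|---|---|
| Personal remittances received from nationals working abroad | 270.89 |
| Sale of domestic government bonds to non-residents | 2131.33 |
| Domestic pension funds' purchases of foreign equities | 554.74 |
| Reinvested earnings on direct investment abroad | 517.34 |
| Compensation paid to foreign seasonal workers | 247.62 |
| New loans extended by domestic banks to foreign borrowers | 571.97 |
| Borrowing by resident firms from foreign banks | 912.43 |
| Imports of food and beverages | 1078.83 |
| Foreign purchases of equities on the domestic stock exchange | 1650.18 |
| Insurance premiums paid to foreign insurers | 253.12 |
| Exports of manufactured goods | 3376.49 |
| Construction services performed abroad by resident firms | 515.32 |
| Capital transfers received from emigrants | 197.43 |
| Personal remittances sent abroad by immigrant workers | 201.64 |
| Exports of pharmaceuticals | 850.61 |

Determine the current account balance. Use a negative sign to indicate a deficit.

3749.44

Goods: -1078.83 + 850.61 + 3376.49 = 3148.27
Services: -253.12 + 515.32 = 262.20
Primary income: 517.34 - 247.62 = 269.72
Secondary income: 270.89 - 201.64 = 69.25
Current account = 3148.27 + 262.20 + 269.72 + 69.25 = 3749.44
(Excluded from the current account — financial account: sale of domestic government bonds to non-residents 2131.33, domestic pension funds' purchases of foreign equities 554.74, new loans extended by domestic banks to foreign borrowers 571.97, borrowing by resident firms from foreign banks 912.43, foreign purchases of equities on the domestic stock exchange 1650.18; capital account: capital transfers received from emigrants 197.43.)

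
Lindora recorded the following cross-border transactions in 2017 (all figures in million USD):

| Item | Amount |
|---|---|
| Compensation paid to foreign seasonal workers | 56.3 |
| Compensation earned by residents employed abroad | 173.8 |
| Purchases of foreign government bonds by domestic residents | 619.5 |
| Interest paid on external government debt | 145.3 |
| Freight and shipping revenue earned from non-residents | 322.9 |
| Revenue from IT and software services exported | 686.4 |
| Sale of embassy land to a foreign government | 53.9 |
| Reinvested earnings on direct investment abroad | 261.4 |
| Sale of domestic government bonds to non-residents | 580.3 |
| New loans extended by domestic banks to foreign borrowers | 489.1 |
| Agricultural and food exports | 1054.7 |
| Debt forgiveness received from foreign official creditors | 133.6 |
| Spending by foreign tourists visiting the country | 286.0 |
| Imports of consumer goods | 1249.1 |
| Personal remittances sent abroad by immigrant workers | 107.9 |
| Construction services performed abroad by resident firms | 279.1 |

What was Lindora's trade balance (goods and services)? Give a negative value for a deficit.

Goods: -1249.1 + 1054.7 = -194.4
Services: 322.9 + 279.1 + 286.0 + 686.4 = 1574.4
Trade balance = -194.4 + 1574.4 = 1380.0
(Excluded from the trade balance — primary income: compensation paid to foreign seasonal workers 56.3, compensation earned by residents employed abroad 173.8, interest paid on external government debt 145.3, reinvested earnings on direct investment abroad 261.4; financial account: purchases of foreign government bonds by domestic residents 619.5, sale of domestic government bonds to non-residents 580.3, new loans extended by domestic banks to foreign borrowers 489.1; capital account: sale of embassy land to a foreign government 53.9, debt forgiveness received from foreign official creditors 133.6; secondary income: personal remittances sent abroad by immigrant workers 107.9.)

1380.0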